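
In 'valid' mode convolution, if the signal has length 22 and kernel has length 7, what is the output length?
'Valid' mode counts only positions where the kernel fully overlaps the signal: m - n + 1 = 22 - 7 + 1 = 16

16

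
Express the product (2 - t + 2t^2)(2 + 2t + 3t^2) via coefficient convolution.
Ascending coefficients: a = [2, -1, 2], b = [2, 2, 3]. c[0] = 2×2 = 4; c[1] = 2×2 + -1×2 = 2; c[2] = 2×3 + -1×2 + 2×2 = 8; c[3] = -1×3 + 2×2 = 1; c[4] = 2×3 = 6. Result coefficients: [4, 2, 8, 1, 6] → 4 + 2t + 8t^2 + t^3 + 6t^4

4 + 2t + 8t^2 + t^3 + 6t^4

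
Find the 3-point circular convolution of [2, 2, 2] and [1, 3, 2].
Use y[k] = Σ_j u[j]·v[(k-j) mod 3]. y[0] = 2×1 + 2×2 + 2×3 = 12; y[1] = 2×3 + 2×1 + 2×2 = 12; y[2] = 2×2 + 2×3 + 2×1 = 12. Result: [12, 12, 12]

[12, 12, 12]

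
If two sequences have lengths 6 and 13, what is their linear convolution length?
Linear/full convolution length: m + n - 1 = 6 + 13 - 1 = 18

18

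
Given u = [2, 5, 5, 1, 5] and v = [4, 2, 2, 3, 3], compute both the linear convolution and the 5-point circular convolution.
Linear: y_lin[0] = 2×4 = 8; y_lin[1] = 2×2 + 5×4 = 24; y_lin[2] = 2×2 + 5×2 + 5×4 = 34; y_lin[3] = 2×3 + 5×2 + 5×2 + 1×4 = 30; y_lin[4] = 2×3 + 5×3 + 5×2 + 1×2 + 5×4 = 53; y_lin[5] = 5×3 + 5×3 + 1×2 + 5×2 = 42; y_lin[6] = 5×3 + 1×3 + 5×2 = 28; y_lin[7] = 1×3 + 5×3 = 18; y_lin[8] = 5×3 = 15 → [8, 24, 34, 30, 53, 42, 28, 18, 15]. Circular (length 5): y[0] = 2×4 + 5×3 + 5×3 + 1×2 + 5×2 = 50; y[1] = 2×2 + 5×4 + 5×3 + 1×3 + 5×2 = 52; y[2] = 2×2 + 5×2 + 5×4 + 1×3 + 5×3 = 52; y[3] = 2×3 + 5×2 + 5×2 + 1×4 + 5×3 = 45; y[4] = 2×3 + 5×3 + 5×2 + 1×2 + 5×4 = 53 → [50, 52, 52, 45, 53]

Linear: [8, 24, 34, 30, 53, 42, 28, 18, 15], Circular: [50, 52, 52, 45, 53]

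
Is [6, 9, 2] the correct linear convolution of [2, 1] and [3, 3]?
Recompute linear convolution of [2, 1] and [3, 3]: y[0] = 2×3 = 6; y[1] = 2×3 + 1×3 = 9; y[2] = 1×3 = 3 → [6, 9, 3]. Compare to given [6, 9, 2]: they differ at index 2: given 2, correct 3, so answer: No

No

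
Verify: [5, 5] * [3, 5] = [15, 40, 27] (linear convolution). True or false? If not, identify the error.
Recompute linear convolution of [5, 5] and [3, 5]: y[0] = 5×3 = 15; y[1] = 5×5 + 5×3 = 40; y[2] = 5×5 = 25 → [15, 40, 25]. Compare to given [15, 40, 27]: they differ at index 2: given 27, correct 25, so answer: No

No. Error at index 2: given 27, correct 25.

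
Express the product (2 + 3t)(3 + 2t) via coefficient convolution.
Ascending coefficients: a = [2, 3], b = [3, 2]. c[0] = 2×3 = 6; c[1] = 2×2 + 3×3 = 13; c[2] = 3×2 = 6. Result coefficients: [6, 13, 6] → 6 + 13t + 6t^2

6 + 13t + 6t^2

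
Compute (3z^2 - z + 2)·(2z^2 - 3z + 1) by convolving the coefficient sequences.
Ascending coefficients: a = [2, -1, 3], b = [1, -3, 2]. c[0] = 2×1 = 2; c[1] = 2×-3 + -1×1 = -7; c[2] = 2×2 + -1×-3 + 3×1 = 10; c[3] = -1×2 + 3×-3 = -11; c[4] = 3×2 = 6. Result coefficients: [2, -7, 10, -11, 6] → 6z^4 - 11z^3 + 10z^2 - 7z + 2

6z^4 - 11z^3 + 10z^2 - 7z + 2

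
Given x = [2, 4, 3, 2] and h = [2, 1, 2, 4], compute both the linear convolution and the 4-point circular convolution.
Linear: y_lin[0] = 2×2 = 4; y_lin[1] = 2×1 + 4×2 = 10; y_lin[2] = 2×2 + 4×1 + 3×2 = 14; y_lin[3] = 2×4 + 4×2 + 3×1 + 2×2 = 23; y_lin[4] = 4×4 + 3×2 + 2×1 = 24; y_lin[5] = 3×4 + 2×2 = 16; y_lin[6] = 2×4 = 8 → [4, 10, 14, 23, 24, 16, 8]. Circular (length 4): y[0] = 2×2 + 4×4 + 3×2 + 2×1 = 28; y[1] = 2×1 + 4×2 + 3×4 + 2×2 = 26; y[2] = 2×2 + 4×1 + 3×2 + 2×4 = 22; y[3] = 2×4 + 4×2 + 3×1 + 2×2 = 23 → [28, 26, 22, 23]

Linear: [4, 10, 14, 23, 24, 16, 8], Circular: [28, 26, 22, 23]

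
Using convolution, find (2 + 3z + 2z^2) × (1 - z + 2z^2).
Ascending coefficients: a = [2, 3, 2], b = [1, -1, 2]. c[0] = 2×1 = 2; c[1] = 2×-1 + 3×1 = 1; c[2] = 2×2 + 3×-1 + 2×1 = 3; c[3] = 3×2 + 2×-1 = 4; c[4] = 2×2 = 4. Result coefficients: [2, 1, 3, 4, 4] → 2 + z + 3z^2 + 4z^3 + 4z^4

2 + z + 3z^2 + 4z^3 + 4z^4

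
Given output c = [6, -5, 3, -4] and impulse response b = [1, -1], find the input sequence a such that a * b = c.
Deconvolve c=[6, -5, 3, -4] by b=[1, -1]. Since b[0]=1, solve forward: a[0] = c[0] / 1 = 6; a[1] = (c[1] - 6×-1) / 1 = 1; a[2] = (c[2] - 1×-1) / 1 = 4. So a = [6, 1, 4]. Check by forward convolution: c[0] = 6×1 = 6; c[1] = 6×-1 + 1×1 = -5; c[2] = 1×-1 + 4×1 = 3; c[3] = 4×-1 = -4

[6, 1, 4]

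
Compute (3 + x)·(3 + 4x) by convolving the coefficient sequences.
Ascending coefficients: a = [3, 1], b = [3, 4]. c[0] = 3×3 = 9; c[1] = 3×4 + 1×3 = 15; c[2] = 1×4 = 4. Result coefficients: [9, 15, 4] → 9 + 15x + 4x^2

9 + 15x + 4x^2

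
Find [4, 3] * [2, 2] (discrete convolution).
y[0] = 4×2 = 8; y[1] = 4×2 + 3×2 = 14; y[2] = 3×2 = 6

[8, 14, 6]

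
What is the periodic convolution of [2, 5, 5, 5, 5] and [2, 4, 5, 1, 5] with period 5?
Use y[k] = Σ_j x[j]·h[(k-j) mod 5]. y[0] = 2×2 + 5×5 + 5×1 + 5×5 + 5×4 = 79; y[1] = 2×4 + 5×2 + 5×5 + 5×1 + 5×5 = 73; y[2] = 2×5 + 5×4 + 5×2 + 5×5 + 5×1 = 70; y[3] = 2×1 + 5×5 + 5×4 + 5×2 + 5×5 = 82; y[4] = 2×5 + 5×1 + 5×5 + 5×4 + 5×2 = 70. Result: [79, 73, 70, 82, 70]

[79, 73, 70, 82, 70]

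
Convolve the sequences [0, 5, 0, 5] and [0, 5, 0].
y[0] = 0×0 = 0; y[1] = 0×5 + 5×0 = 0; y[2] = 0×0 + 5×5 + 0×0 = 25; y[3] = 5×0 + 0×5 + 5×0 = 0; y[4] = 0×0 + 5×5 = 25; y[5] = 5×0 = 0

[0, 0, 25, 0, 25, 0]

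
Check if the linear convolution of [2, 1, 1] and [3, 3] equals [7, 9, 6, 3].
Recompute linear convolution of [2, 1, 1] and [3, 3]: y[0] = 2×3 = 6; y[1] = 2×3 + 1×3 = 9; y[2] = 1×3 + 1×3 = 6; y[3] = 1×3 = 3 → [6, 9, 6, 3]. Compare to given [7, 9, 6, 3]: they differ at index 0: given 7, correct 6, so answer: No

No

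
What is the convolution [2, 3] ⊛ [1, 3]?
y[0] = 2×1 = 2; y[1] = 2×3 + 3×1 = 9; y[2] = 3×3 = 9

[2, 9, 9]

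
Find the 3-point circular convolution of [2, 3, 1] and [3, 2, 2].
Use y[k] = Σ_j f[j]·g[(k-j) mod 3]. y[0] = 2×3 + 3×2 + 1×2 = 14; y[1] = 2×2 + 3×3 + 1×2 = 15; y[2] = 2×2 + 3×2 + 1×3 = 13. Result: [14, 15, 13]

[14, 15, 13]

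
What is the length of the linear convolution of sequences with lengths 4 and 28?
Linear/full convolution length: m + n - 1 = 4 + 28 - 1 = 31

31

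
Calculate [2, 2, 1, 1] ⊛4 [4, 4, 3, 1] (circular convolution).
Use y[k] = Σ_j u[j]·v[(k-j) mod 4]. y[0] = 2×4 + 2×1 + 1×3 + 1×4 = 17; y[1] = 2×4 + 2×4 + 1×1 + 1×3 = 20; y[2] = 2×3 + 2×4 + 1×4 + 1×1 = 19; y[3] = 2×1 + 2×3 + 1×4 + 1×4 = 16. Result: [17, 20, 19, 16]

[17, 20, 19, 16]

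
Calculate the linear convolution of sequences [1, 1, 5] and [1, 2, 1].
y[0] = 1×1 = 1; y[1] = 1×2 + 1×1 = 3; y[2] = 1×1 + 1×2 + 5×1 = 8; y[3] = 1×1 + 5×2 = 11; y[4] = 5×1 = 5

[1, 3, 8, 11, 5]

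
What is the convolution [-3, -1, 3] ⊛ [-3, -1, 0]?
y[0] = -3×-3 = 9; y[1] = -3×-1 + -1×-3 = 6; y[2] = -3×0 + -1×-1 + 3×-3 = -8; y[3] = -1×0 + 3×-1 = -3; y[4] = 3×0 = 0

[9, 6, -8, -3, 0]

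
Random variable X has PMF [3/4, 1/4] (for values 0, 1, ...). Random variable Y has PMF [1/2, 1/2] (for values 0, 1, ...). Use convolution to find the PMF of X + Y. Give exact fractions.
P(X+Y=k) = Σ_i P(X=i)·P(Y=k-i) — a convolution of [3/4, 1/4] and [1/2, 1/2]. P(X+Y=0) = (3/4)×(1/2) = 3/8; P(X+Y=1) = (3/4)×(1/2) + (1/4)×(1/2) = 3/8 + 1/8 = 1/2; P(X+Y=2) = (1/4)×(1/2) = 1/8. PMF: [3/8, 1/2, 1/8] (sums to 1 ✓)

[3/8, 1/2, 1/8]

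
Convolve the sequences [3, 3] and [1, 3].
y[0] = 3×1 = 3; y[1] = 3×3 + 3×1 = 12; y[2] = 3×3 = 9

[3, 12, 9]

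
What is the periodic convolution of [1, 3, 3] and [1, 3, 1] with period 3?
Use y[k] = Σ_j x[j]·h[(k-j) mod 3]. y[0] = 1×1 + 3×1 + 3×3 = 13; y[1] = 1×3 + 3×1 + 3×1 = 9; y[2] = 1×1 + 3×3 + 3×1 = 13. Result: [13, 9, 13]

[13, 9, 13]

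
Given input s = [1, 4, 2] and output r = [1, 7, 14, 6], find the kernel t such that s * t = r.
Output length 4 = len(s) + len(t) - 1 ⇒ len(t) = 2. Solve t forward using t[k] = (r[k] - Σ_{i≥1} s[i]·t[k-i]) / s[0]: t[0] = r[0] / s[0] = 1 / 1 = 1; t[1] = (r[1] - 4×1) / s[0] = (7 - 4×1) / 1 = 3. So t = [1, 3]. Forward-check [1, 4, 2] * [1, 3]: r[0] = 1×1 = 1; r[1] = 1×3 + 4×1 = 7; r[2] = 4×3 + 2×1 = 14; r[3] = 2×3 = 6 → [1, 7, 14, 6] ✓

[1, 3]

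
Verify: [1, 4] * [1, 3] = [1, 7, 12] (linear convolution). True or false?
Recompute linear convolution of [1, 4] and [1, 3]: y[0] = 1×1 = 1; y[1] = 1×3 + 4×1 = 7; y[2] = 4×3 = 12 → [1, 7, 12]. Given [1, 7, 12] matches, so answer: Yes

Yes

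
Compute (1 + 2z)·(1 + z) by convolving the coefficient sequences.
Ascending coefficients: a = [1, 2], b = [1, 1]. c[0] = 1×1 = 1; c[1] = 1×1 + 2×1 = 3; c[2] = 2×1 = 2. Result coefficients: [1, 3, 2] → 1 + 3z + 2z^2

1 + 3z + 2z^2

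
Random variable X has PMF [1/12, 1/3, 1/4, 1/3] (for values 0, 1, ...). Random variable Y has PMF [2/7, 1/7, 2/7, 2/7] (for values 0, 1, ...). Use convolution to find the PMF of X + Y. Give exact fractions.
P(X+Y=k) = Σ_i P(X=i)·P(Y=k-i) — a convolution of [1/12, 1/3, 1/4, 1/3] and [2/7, 1/7, 2/7, 2/7]. P(X+Y=0) = (1/12)×(2/7) = 1/42; P(X+Y=1) = (1/12)×(1/7) + (1/3)×(2/7) = 1/84 + 2/21 = 3/28; P(X+Y=2) = (1/12)×(2/7) + (1/3)×(1/7) + (1/4)×(2/7) = 1/42 + 1/21 + 1/14 = 1/7; P(X+Y=3) = (1/12)×(2/7) + (1/3)×(2/7) + (1/4)×(1/7) + (1/3)×(2/7) = 1/42 + 2/21 + 1/28 + 2/21 = 1/4; P(X+Y=4) = (1/3)×(2/7) + (1/4)×(2/7) + (1/3)×(1/7) = 2/21 + 1/14 + 1/21 = 3/14; P(X+Y=5) = (1/4)×(2/7) + (1/3)×(2/7) = 1/14 + 2/21 = 1/6; P(X+Y=6) = (1/3)×(2/7) = 2/21. PMF: [1/42, 3/28, 1/7, 1/4, 3/14, 1/6, 2/21] (sums to 1 ✓)

[1/42, 3/28, 1/7, 1/4, 3/14, 1/6, 2/21]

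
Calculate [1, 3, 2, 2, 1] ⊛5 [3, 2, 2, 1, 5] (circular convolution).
Use y[k] = Σ_j s[j]·t[(k-j) mod 5]. y[0] = 1×3 + 3×5 + 2×1 + 2×2 + 1×2 = 26; y[1] = 1×2 + 3×3 + 2×5 + 2×1 + 1×2 = 25; y[2] = 1×2 + 3×2 + 2×3 + 2×5 + 1×1 = 25; y[3] = 1×1 + 3×2 + 2×2 + 2×3 + 1×5 = 22; y[4] = 1×5 + 3×1 + 2×2 + 2×2 + 1×3 = 19. Result: [26, 25, 25, 22, 19]

[26, 25, 25, 22, 19]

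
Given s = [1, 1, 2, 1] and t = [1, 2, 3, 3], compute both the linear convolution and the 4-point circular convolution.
Linear: y_lin[0] = 1×1 = 1; y_lin[1] = 1×2 + 1×1 = 3; y_lin[2] = 1×3 + 1×2 + 2×1 = 7; y_lin[3] = 1×3 + 1×3 + 2×2 + 1×1 = 11; y_lin[4] = 1×3 + 2×3 + 1×2 = 11; y_lin[5] = 2×3 + 1×3 = 9; y_lin[6] = 1×3 = 3 → [1, 3, 7, 11, 11, 9, 3]. Circular (length 4): y[0] = 1×1 + 1×3 + 2×3 + 1×2 = 12; y[1] = 1×2 + 1×1 + 2×3 + 1×3 = 12; y[2] = 1×3 + 1×2 + 2×1 + 1×3 = 10; y[3] = 1×3 + 1×3 + 2×2 + 1×1 = 11 → [12, 12, 10, 11]

Linear: [1, 3, 7, 11, 11, 9, 3], Circular: [12, 12, 10, 11]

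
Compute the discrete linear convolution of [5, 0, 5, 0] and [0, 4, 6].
y[0] = 5×0 = 0; y[1] = 5×4 + 0×0 = 20; y[2] = 5×6 + 0×4 + 5×0 = 30; y[3] = 0×6 + 5×4 + 0×0 = 20; y[4] = 5×6 + 0×4 = 30; y[5] = 0×6 = 0

[0, 20, 30, 20, 30, 0]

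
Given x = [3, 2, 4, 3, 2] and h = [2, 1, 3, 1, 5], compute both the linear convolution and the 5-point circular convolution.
Linear: y_lin[0] = 3×2 = 6; y_lin[1] = 3×1 + 2×2 = 7; y_lin[2] = 3×3 + 2×1 + 4×2 = 19; y_lin[3] = 3×1 + 2×3 + 4×1 + 3×2 = 19; y_lin[4] = 3×5 + 2×1 + 4×3 + 3×1 + 2×2 = 36; y_lin[5] = 2×5 + 4×1 + 3×3 + 2×1 = 25; y_lin[6] = 4×5 + 3×1 + 2×3 = 29; y_lin[7] = 3×5 + 2×1 = 17; y_lin[8] = 2×5 = 10 → [6, 7, 19, 19, 36, 25, 29, 17, 10]. Circular (length 5): y[0] = 3×2 + 2×5 + 4×1 + 3×3 + 2×1 = 31; y[1] = 3×1 + 2×2 + 4×5 + 3×1 + 2×3 = 36; y[2] = 3×3 + 2×1 + 4×2 + 3×5 + 2×1 = 36; y[3] = 3×1 + 2×3 + 4×1 + 3×2 + 2×5 = 29; y[4] = 3×5 + 2×1 + 4×3 + 3×1 + 2×2 = 36 → [31, 36, 36, 29, 36]

Linear: [6, 7, 19, 19, 36, 25, 29, 17, 10], Circular: [31, 36, 36, 29, 36]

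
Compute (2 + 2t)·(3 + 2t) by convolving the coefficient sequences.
Ascending coefficients: a = [2, 2], b = [3, 2]. c[0] = 2×3 = 6; c[1] = 2×2 + 2×3 = 10; c[2] = 2×2 = 4. Result coefficients: [6, 10, 4] → 6 + 10t + 4t^2

6 + 10t + 4t^2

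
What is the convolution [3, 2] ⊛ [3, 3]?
y[0] = 3×3 = 9; y[1] = 3×3 + 2×3 = 15; y[2] = 2×3 = 6

[9, 15, 6]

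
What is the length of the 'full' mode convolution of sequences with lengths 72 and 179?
Linear/full convolution length: m + n - 1 = 72 + 179 - 1 = 250

250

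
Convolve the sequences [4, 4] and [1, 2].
y[0] = 4×1 = 4; y[1] = 4×2 + 4×1 = 12; y[2] = 4×2 = 8

[4, 12, 8]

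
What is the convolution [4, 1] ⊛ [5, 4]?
y[0] = 4×5 = 20; y[1] = 4×4 + 1×5 = 21; y[2] = 1×4 = 4

[20, 21, 4]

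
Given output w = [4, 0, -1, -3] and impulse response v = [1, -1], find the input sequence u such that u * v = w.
Deconvolve w=[4, 0, -1, -3] by v=[1, -1]. Since v[0]=1, solve forward: u[0] = w[0] / 1 = 4; u[1] = (w[1] - 4×-1) / 1 = 4; u[2] = (w[2] - 4×-1) / 1 = 3. So u = [4, 4, 3]. Check by forward convolution: w[0] = 4×1 = 4; w[1] = 4×-1 + 4×1 = 0; w[2] = 4×-1 + 3×1 = -1; w[3] = 3×-1 = -3

[4, 4, 3]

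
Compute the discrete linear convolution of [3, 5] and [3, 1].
y[0] = 3×3 = 9; y[1] = 3×1 + 5×3 = 18; y[2] = 5×1 = 5

[9, 18, 5]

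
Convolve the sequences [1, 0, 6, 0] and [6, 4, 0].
y[0] = 1×6 = 6; y[1] = 1×4 + 0×6 = 4; y[2] = 1×0 + 0×4 + 6×6 = 36; y[3] = 0×0 + 6×4 + 0×6 = 24; y[4] = 6×0 + 0×4 = 0; y[5] = 0×0 = 0

[6, 4, 36, 24, 0, 0]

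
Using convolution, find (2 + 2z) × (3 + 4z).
Ascending coefficients: a = [2, 2], b = [3, 4]. c[0] = 2×3 = 6; c[1] = 2×4 + 2×3 = 14; c[2] = 2×4 = 8. Result coefficients: [6, 14, 8] → 6 + 14z + 8z^2

6 + 14z + 8z^2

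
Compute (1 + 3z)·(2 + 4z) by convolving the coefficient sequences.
Ascending coefficients: a = [1, 3], b = [2, 4]. c[0] = 1×2 = 2; c[1] = 1×4 + 3×2 = 10; c[2] = 3×4 = 12. Result coefficients: [2, 10, 12] → 2 + 10z + 12z^2

2 + 10z + 12z^2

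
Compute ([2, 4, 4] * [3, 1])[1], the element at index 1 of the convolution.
Use y[k] = Σ_i a[i]·b[k-i] at k=1. y[1] = 2×1 + 4×3 = 14

14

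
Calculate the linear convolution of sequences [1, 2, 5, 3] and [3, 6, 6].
y[0] = 1×3 = 3; y[1] = 1×6 + 2×3 = 12; y[2] = 1×6 + 2×6 + 5×3 = 33; y[3] = 2×6 + 5×6 + 3×3 = 51; y[4] = 5×6 + 3×6 = 48; y[5] = 3×6 = 18

[3, 12, 33, 51, 48, 18]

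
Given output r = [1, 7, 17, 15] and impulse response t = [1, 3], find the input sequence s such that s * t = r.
Deconvolve r=[1, 7, 17, 15] by t=[1, 3]. Since t[0]=1, solve forward: s[0] = r[0] / 1 = 1; s[1] = (r[1] - 1×3) / 1 = 4; s[2] = (r[2] - 4×3) / 1 = 5. So s = [1, 4, 5]. Check by forward convolution: r[0] = 1×1 = 1; r[1] = 1×3 + 4×1 = 7; r[2] = 4×3 + 5×1 = 17; r[3] = 5×3 = 15

[1, 4, 5]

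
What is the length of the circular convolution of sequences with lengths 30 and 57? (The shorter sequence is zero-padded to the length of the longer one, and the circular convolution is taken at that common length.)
Circular convolution (zero-padding the shorter input) has length max(m, n) = max(30, 57) = 57

57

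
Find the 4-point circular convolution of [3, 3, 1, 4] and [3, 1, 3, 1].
Use y[k] = Σ_j u[j]·v[(k-j) mod 4]. y[0] = 3×3 + 3×1 + 1×3 + 4×1 = 19; y[1] = 3×1 + 3×3 + 1×1 + 4×3 = 25; y[2] = 3×3 + 3×1 + 1×3 + 4×1 = 19; y[3] = 3×1 + 3×3 + 1×1 + 4×3 = 25. Result: [19, 25, 19, 25]

[19, 25, 19, 25]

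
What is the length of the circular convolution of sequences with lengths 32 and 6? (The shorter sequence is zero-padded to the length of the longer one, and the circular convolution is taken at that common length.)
Circular convolution (zero-padding the shorter input) has length max(m, n) = max(32, 6) = 32

32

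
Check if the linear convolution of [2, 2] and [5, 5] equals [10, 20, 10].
Recompute linear convolution of [2, 2] and [5, 5]: y[0] = 2×5 = 10; y[1] = 2×5 + 2×5 = 20; y[2] = 2×5 = 10 → [10, 20, 10]. Given [10, 20, 10] matches, so answer: Yes

Yes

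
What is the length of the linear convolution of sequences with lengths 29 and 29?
Linear/full convolution length: m + n - 1 = 29 + 29 - 1 = 57

57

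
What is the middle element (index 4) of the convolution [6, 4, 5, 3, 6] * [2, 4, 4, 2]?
Use y[k] = Σ_i a[i]·b[k-i] at k=4. y[4] = 4×2 + 5×4 + 3×4 + 6×2 = 52

52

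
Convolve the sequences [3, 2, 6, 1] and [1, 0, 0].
y[0] = 3×1 = 3; y[1] = 3×0 + 2×1 = 2; y[2] = 3×0 + 2×0 + 6×1 = 6; y[3] = 2×0 + 6×0 + 1×1 = 1; y[4] = 6×0 + 1×0 = 0; y[5] = 1×0 = 0

[3, 2, 6, 1, 0, 0]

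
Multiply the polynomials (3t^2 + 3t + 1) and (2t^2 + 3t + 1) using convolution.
Ascending coefficients: a = [1, 3, 3], b = [1, 3, 2]. c[0] = 1×1 = 1; c[1] = 1×3 + 3×1 = 6; c[2] = 1×2 + 3×3 + 3×1 = 14; c[3] = 3×2 + 3×3 = 15; c[4] = 3×2 = 6. Result coefficients: [1, 6, 14, 15, 6] → 6t^4 + 15t^3 + 14t^2 + 6t + 1

6t^4 + 15t^3 + 14t^2 + 6t + 1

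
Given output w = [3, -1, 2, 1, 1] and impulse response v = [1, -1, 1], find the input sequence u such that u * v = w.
Deconvolve w=[3, -1, 2, 1, 1] by v=[1, -1, 1]. Since v[0]=1, solve forward: u[0] = w[0] / 1 = 3; u[1] = (w[1] - 3×-1) / 1 = 2; u[2] = (w[2] - 2×-1 - 3×1) / 1 = 1. So u = [3, 2, 1]. Check by forward convolution: w[0] = 3×1 = 3; w[1] = 3×-1 + 2×1 = -1; w[2] = 3×1 + 2×-1 + 1×1 = 2; w[3] = 2×1 + 1×-1 = 1; w[4] = 1×1 = 1

[3, 2, 1]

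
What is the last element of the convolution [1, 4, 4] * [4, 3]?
Use y[k] = Σ_i a[i]·b[k-i] at k=3. y[3] = 4×3 = 12

12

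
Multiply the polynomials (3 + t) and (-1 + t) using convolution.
Ascending coefficients: a = [3, 1], b = [-1, 1]. c[0] = 3×-1 = -3; c[1] = 3×1 + 1×-1 = 2; c[2] = 1×1 = 1. Result coefficients: [-3, 2, 1] → -3 + 2t + t^2

-3 + 2t + t^2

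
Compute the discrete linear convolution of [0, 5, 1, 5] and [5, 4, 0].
y[0] = 0×5 = 0; y[1] = 0×4 + 5×5 = 25; y[2] = 0×0 + 5×4 + 1×5 = 25; y[3] = 5×0 + 1×4 + 5×5 = 29; y[4] = 1×0 + 5×4 = 20; y[5] = 5×0 = 0

[0, 25, 25, 29, 20, 0]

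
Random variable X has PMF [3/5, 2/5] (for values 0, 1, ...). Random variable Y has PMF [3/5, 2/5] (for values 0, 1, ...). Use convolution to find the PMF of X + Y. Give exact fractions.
P(X+Y=k) = Σ_i P(X=i)·P(Y=k-i) — a convolution of [3/5, 2/5] and [3/5, 2/5]. P(X+Y=0) = (3/5)×(3/5) = 9/25; P(X+Y=1) = (3/5)×(2/5) + (2/5)×(3/5) = 6/25 + 6/25 = 12/25; P(X+Y=2) = (2/5)×(2/5) = 4/25. PMF: [9/25, 12/25, 4/25] (sums to 1 ✓)

[9/25, 12/25, 4/25]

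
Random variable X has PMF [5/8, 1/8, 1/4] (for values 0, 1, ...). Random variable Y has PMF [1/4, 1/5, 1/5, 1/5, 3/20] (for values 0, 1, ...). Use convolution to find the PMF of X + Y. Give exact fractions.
P(X+Y=k) = Σ_i P(X=i)·P(Y=k-i) — a convolution of [5/8, 1/8, 1/4] and [1/4, 1/5, 1/5, 1/5, 3/20]. P(X+Y=0) = (5/8)×(1/4) = 5/32; P(X+Y=1) = (5/8)×(1/5) + (1/8)×(1/4) = 1/8 + 1/32 = 5/32; P(X+Y=2) = (5/8)×(1/5) + (1/8)×(1/5) + (1/4)×(1/4) = 1/8 + 1/40 + 1/16 = 17/80; P(X+Y=3) = (5/8)×(1/5) + (1/8)×(1/5) + (1/4)×(1/5) = 1/8 + 1/40 + 1/20 = 1/5; P(X+Y=4) = (5/8)×(3/20) + (1/8)×(1/5) + (1/4)×(1/5) = 3/32 + 1/40 + 1/20 = 27/160; P(X+Y=5) = (1/8)×(3/20) + (1/4)×(1/5) = 3/160 + 1/20 = 11/160; P(X+Y=6) = (1/4)×(3/20) = 3/80. PMF: [5/32, 5/32, 17/80, 1/5, 27/160, 11/160, 3/80] (sums to 1 ✓)

[5/32, 5/32, 17/80, 1/5, 27/160, 11/160, 3/80]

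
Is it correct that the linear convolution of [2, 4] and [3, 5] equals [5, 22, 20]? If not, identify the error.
Recompute linear convolution of [2, 4] and [3, 5]: y[0] = 2×3 = 6; y[1] = 2×5 + 4×3 = 22; y[2] = 4×5 = 20 → [6, 22, 20]. Compare to given [5, 22, 20]: they differ at index 0: given 5, correct 6, so answer: No

No. Error at index 0: given 5, correct 6.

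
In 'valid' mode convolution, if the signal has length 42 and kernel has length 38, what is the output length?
'Valid' mode counts only positions where the kernel fully overlaps the signal: m - n + 1 = 42 - 38 + 1 = 5

5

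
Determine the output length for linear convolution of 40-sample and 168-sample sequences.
Linear/full convolution length: m + n - 1 = 40 + 168 - 1 = 207

207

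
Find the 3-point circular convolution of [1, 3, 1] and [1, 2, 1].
Use y[k] = Σ_j s[j]·t[(k-j) mod 3]. y[0] = 1×1 + 3×1 + 1×2 = 6; y[1] = 1×2 + 3×1 + 1×1 = 6; y[2] = 1×1 + 3×2 + 1×1 = 8. Result: [6, 6, 8]

[6, 6, 8]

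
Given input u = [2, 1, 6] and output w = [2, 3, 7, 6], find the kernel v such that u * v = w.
Output length 4 = len(u) + len(v) - 1 ⇒ len(v) = 2. Solve v forward using v[k] = (w[k] - Σ_{i≥1} u[i]·v[k-i]) / u[0]: v[0] = w[0] / u[0] = 2 / 2 = 1; v[1] = (w[1] - 1×1) / u[0] = (3 - 1×1) / 2 = 1. So v = [1, 1]. Forward-check [2, 1, 6] * [1, 1]: w[0] = 2×1 = 2; w[1] = 2×1 + 1×1 = 3; w[2] = 1×1 + 6×1 = 7; w[3] = 6×1 = 6 → [2, 3, 7, 6] ✓

[1, 1]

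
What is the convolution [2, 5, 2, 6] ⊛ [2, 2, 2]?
y[0] = 2×2 = 4; y[1] = 2×2 + 5×2 = 14; y[2] = 2×2 + 5×2 + 2×2 = 18; y[3] = 5×2 + 2×2 + 6×2 = 26; y[4] = 2×2 + 6×2 = 16; y[5] = 6×2 = 12

[4, 14, 18, 26, 16, 12]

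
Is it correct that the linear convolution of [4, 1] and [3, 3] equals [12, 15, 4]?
Recompute linear convolution of [4, 1] and [3, 3]: y[0] = 4×3 = 12; y[1] = 4×3 + 1×3 = 15; y[2] = 1×3 = 3 → [12, 15, 3]. Compare to given [12, 15, 4]: they differ at index 2: given 4, correct 3, so answer: No

No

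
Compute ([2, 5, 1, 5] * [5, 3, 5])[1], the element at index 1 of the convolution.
Use y[k] = Σ_i a[i]·b[k-i] at k=1. y[1] = 2×3 + 5×5 = 31

31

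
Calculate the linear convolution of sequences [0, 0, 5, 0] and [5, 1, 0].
y[0] = 0×5 = 0; y[1] = 0×1 + 0×5 = 0; y[2] = 0×0 + 0×1 + 5×5 = 25; y[3] = 0×0 + 5×1 + 0×5 = 5; y[4] = 5×0 + 0×1 = 0; y[5] = 0×0 = 0

[0, 0, 25, 5, 0, 0]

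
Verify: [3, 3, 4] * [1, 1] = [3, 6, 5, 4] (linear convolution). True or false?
Recompute linear convolution of [3, 3, 4] and [1, 1]: y[0] = 3×1 = 3; y[1] = 3×1 + 3×1 = 6; y[2] = 3×1 + 4×1 = 7; y[3] = 4×1 = 4 → [3, 6, 7, 4]. Compare to given [3, 6, 5, 4]: they differ at index 2: given 5, correct 7, so answer: No

No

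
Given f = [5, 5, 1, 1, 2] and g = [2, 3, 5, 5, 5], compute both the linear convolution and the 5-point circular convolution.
Linear: y_lin[0] = 5×2 = 10; y_lin[1] = 5×3 + 5×2 = 25; y_lin[2] = 5×5 + 5×3 + 1×2 = 42; y_lin[3] = 5×5 + 5×5 + 1×3 + 1×2 = 55; y_lin[4] = 5×5 + 5×5 + 1×5 + 1×3 + 2×2 = 62; y_lin[5] = 5×5 + 1×5 + 1×5 + 2×3 = 41; y_lin[6] = 1×5 + 1×5 + 2×5 = 20; y_lin[7] = 1×5 + 2×5 = 15; y_lin[8] = 2×5 = 10 → [10, 25, 42, 55, 62, 41, 20, 15, 10]. Circular (length 5): y[0] = 5×2 + 5×5 + 1×5 + 1×5 + 2×3 = 51; y[1] = 5×3 + 5×2 + 1×5 + 1×5 + 2×5 = 45; y[2] = 5×5 + 5×3 + 1×2 + 1×5 + 2×5 = 57; y[3] = 5×5 + 5×5 + 1×3 + 1×2 + 2×5 = 65; y[4] = 5×5 + 5×5 + 1×5 + 1×3 + 2×2 = 62 → [51, 45, 57, 65, 62]

Linear: [10, 25, 42, 55, 62, 41, 20, 15, 10], Circular: [51, 45, 57, 65, 62]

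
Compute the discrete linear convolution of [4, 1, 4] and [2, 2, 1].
y[0] = 4×2 = 8; y[1] = 4×2 + 1×2 = 10; y[2] = 4×1 + 1×2 + 4×2 = 14; y[3] = 1×1 + 4×2 = 9; y[4] = 4×1 = 4

[8, 10, 14, 9, 4]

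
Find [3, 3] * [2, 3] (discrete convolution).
y[0] = 3×2 = 6; y[1] = 3×3 + 3×2 = 15; y[2] = 3×3 = 9

[6, 15, 9]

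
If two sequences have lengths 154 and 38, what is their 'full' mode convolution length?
Linear/full convolution length: m + n - 1 = 154 + 38 - 1 = 191

191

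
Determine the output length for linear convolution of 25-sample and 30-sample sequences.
Linear/full convolution length: m + n - 1 = 25 + 30 - 1 = 54

54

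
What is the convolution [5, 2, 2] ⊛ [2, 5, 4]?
y[0] = 5×2 = 10; y[1] = 5×5 + 2×2 = 29; y[2] = 5×4 + 2×5 + 2×2 = 34; y[3] = 2×4 + 2×5 = 18; y[4] = 2×4 = 8

[10, 29, 34, 18, 8]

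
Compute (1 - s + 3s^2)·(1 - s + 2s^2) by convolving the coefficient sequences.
Ascending coefficients: a = [1, -1, 3], b = [1, -1, 2]. c[0] = 1×1 = 1; c[1] = 1×-1 + -1×1 = -2; c[2] = 1×2 + -1×-1 + 3×1 = 6; c[3] = -1×2 + 3×-1 = -5; c[4] = 3×2 = 6. Result coefficients: [1, -2, 6, -5, 6] → 1 - 2s + 6s^2 - 5s^3 + 6s^4

1 - 2s + 6s^2 - 5s^3 + 6s^4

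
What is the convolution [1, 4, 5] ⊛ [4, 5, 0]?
y[0] = 1×4 = 4; y[1] = 1×5 + 4×4 = 21; y[2] = 1×0 + 4×5 + 5×4 = 40; y[3] = 4×0 + 5×5 = 25; y[4] = 5×0 = 0

[4, 21, 40, 25, 0]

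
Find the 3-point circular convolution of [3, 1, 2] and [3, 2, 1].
Use y[k] = Σ_j s[j]·t[(k-j) mod 3]. y[0] = 3×3 + 1×1 + 2×2 = 14; y[1] = 3×2 + 1×3 + 2×1 = 11; y[2] = 3×1 + 1×2 + 2×3 = 11. Result: [14, 11, 11]

[14, 11, 11]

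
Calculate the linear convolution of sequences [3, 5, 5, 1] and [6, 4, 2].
y[0] = 3×6 = 18; y[1] = 3×4 + 5×6 = 42; y[2] = 3×2 + 5×4 + 5×6 = 56; y[3] = 5×2 + 5×4 + 1×6 = 36; y[4] = 5×2 + 1×4 = 14; y[5] = 1×2 = 2

[18, 42, 56, 36, 14, 2]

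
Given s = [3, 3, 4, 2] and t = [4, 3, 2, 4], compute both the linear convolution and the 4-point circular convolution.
Linear: y_lin[0] = 3×4 = 12; y_lin[1] = 3×3 + 3×4 = 21; y_lin[2] = 3×2 + 3×3 + 4×4 = 31; y_lin[3] = 3×4 + 3×2 + 4×3 + 2×4 = 38; y_lin[4] = 3×4 + 4×2 + 2×3 = 26; y_lin[5] = 4×4 + 2×2 = 20; y_lin[6] = 2×4 = 8 → [12, 21, 31, 38, 26, 20, 8]. Circular (length 4): y[0] = 3×4 + 3×4 + 4×2 + 2×3 = 38; y[1] = 3×3 + 3×4 + 4×4 + 2×2 = 41; y[2] = 3×2 + 3×3 + 4×4 + 2×4 = 39; y[3] = 3×4 + 3×2 + 4×3 + 2×4 = 38 → [38, 41, 39, 38]

Linear: [12, 21, 31, 38, 26, 20, 8], Circular: [38, 41, 39, 38]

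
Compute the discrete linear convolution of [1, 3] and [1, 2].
y[0] = 1×1 = 1; y[1] = 1×2 + 3×1 = 5; y[2] = 3×2 = 6

[1, 5, 6]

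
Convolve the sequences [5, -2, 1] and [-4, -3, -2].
y[0] = 5×-4 = -20; y[1] = 5×-3 + -2×-4 = -7; y[2] = 5×-2 + -2×-3 + 1×-4 = -8; y[3] = -2×-2 + 1×-3 = 1; y[4] = 1×-2 = -2

[-20, -7, -8, 1, -2]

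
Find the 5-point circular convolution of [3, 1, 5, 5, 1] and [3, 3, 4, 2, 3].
Use y[k] = Σ_j x[j]·h[(k-j) mod 5]. y[0] = 3×3 + 1×3 + 5×2 + 5×4 + 1×3 = 45; y[1] = 3×3 + 1×3 + 5×3 + 5×2 + 1×4 = 41; y[2] = 3×4 + 1×3 + 5×3 + 5×3 + 1×2 = 47; y[3] = 3×2 + 1×4 + 5×3 + 5×3 + 1×3 = 43; y[4] = 3×3 + 1×2 + 5×4 + 5×3 + 1×3 = 49. Result: [45, 41, 47, 43, 49]

[45, 41, 47, 43, 49]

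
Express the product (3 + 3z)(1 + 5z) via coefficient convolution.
Ascending coefficients: a = [3, 3], b = [1, 5]. c[0] = 3×1 = 3; c[1] = 3×5 + 3×1 = 18; c[2] = 3×5 = 15. Result coefficients: [3, 18, 15] → 3 + 18z + 15z^2

3 + 18z + 15z^2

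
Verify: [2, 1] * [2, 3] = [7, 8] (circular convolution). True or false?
Recompute circular convolution of [2, 1] and [2, 3]: y[0] = 2×2 + 1×3 = 7; y[1] = 2×3 + 1×2 = 8 → [7, 8]. Given [7, 8] matches, so answer: Yes

Yes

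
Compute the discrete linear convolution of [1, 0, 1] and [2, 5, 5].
y[0] = 1×2 = 2; y[1] = 1×5 + 0×2 = 5; y[2] = 1×5 + 0×5 + 1×2 = 7; y[3] = 0×5 + 1×5 = 5; y[4] = 1×5 = 5

[2, 5, 7, 5, 5]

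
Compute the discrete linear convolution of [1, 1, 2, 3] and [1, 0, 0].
y[0] = 1×1 = 1; y[1] = 1×0 + 1×1 = 1; y[2] = 1×0 + 1×0 + 2×1 = 2; y[3] = 1×0 + 2×0 + 3×1 = 3; y[4] = 2×0 + 3×0 = 0; y[5] = 3×0 = 0

[1, 1, 2, 3, 0, 0]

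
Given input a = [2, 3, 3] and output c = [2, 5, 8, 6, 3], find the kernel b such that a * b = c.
Output length 5 = len(a) + len(b) - 1 ⇒ len(b) = 3. Solve b forward using b[k] = (c[k] - Σ_{i≥1} a[i]·b[k-i]) / a[0]: b[0] = c[0] / a[0] = 2 / 2 = 1; b[1] = (c[1] - 3×1) / a[0] = (5 - 3×1) / 2 = 1; b[2] = (c[2] - 3×1 - 3×1) / a[0] = (8 - 3×1 - 3×1) / 2 = 1. So b = [1, 1, 1]. Forward-check [2, 3, 3] * [1, 1, 1]: c[0] = 2×1 = 2; c[1] = 2×1 + 3×1 = 5; c[2] = 2×1 + 3×1 + 3×1 = 8; c[3] = 3×1 + 3×1 = 6; c[4] = 3×1 = 3 → [2, 5, 8, 6, 3] ✓

[1, 1, 1]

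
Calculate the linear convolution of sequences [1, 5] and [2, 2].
y[0] = 1×2 = 2; y[1] = 1×2 + 5×2 = 12; y[2] = 5×2 = 10

[2, 12, 10]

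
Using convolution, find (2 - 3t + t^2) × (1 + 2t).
Ascending coefficients: a = [2, -3, 1], b = [1, 2]. c[0] = 2×1 = 2; c[1] = 2×2 + -3×1 = 1; c[2] = -3×2 + 1×1 = -5; c[3] = 1×2 = 2. Result coefficients: [2, 1, -5, 2] → 2 + t - 5t^2 + 2t^3

2 + t - 5t^2 + 2t^3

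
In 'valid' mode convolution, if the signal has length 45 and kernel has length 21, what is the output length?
'Valid' mode counts only positions where the kernel fully overlaps the signal: m - n + 1 = 45 - 21 + 1 = 25

25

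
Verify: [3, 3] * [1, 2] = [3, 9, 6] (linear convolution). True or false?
Recompute linear convolution of [3, 3] and [1, 2]: y[0] = 3×1 = 3; y[1] = 3×2 + 3×1 = 9; y[2] = 3×2 = 6 → [3, 9, 6]. Given [3, 9, 6] matches, so answer: Yes

Yes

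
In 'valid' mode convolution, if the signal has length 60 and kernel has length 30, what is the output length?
'Valid' mode counts only positions where the kernel fully overlaps the signal: m - n + 1 = 60 - 30 + 1 = 31

31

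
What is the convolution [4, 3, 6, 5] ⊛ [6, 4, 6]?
y[0] = 4×6 = 24; y[1] = 4×4 + 3×6 = 34; y[2] = 4×6 + 3×4 + 6×6 = 72; y[3] = 3×6 + 6×4 + 5×6 = 72; y[4] = 6×6 + 5×4 = 56; y[5] = 5×6 = 30

[24, 34, 72, 72, 56, 30]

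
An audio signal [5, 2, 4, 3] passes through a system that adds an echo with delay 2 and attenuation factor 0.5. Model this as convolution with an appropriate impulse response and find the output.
Direct-path + delayed-attenuated-path model → impulse response h = [1, 0, 0.5] (1 at lag 0, 0.5 at lag 2). Output y[n] = x[n] + 0.5·x[n - 2] (with x[n] = 0 outside 0..3): y[0] = 5 + 0.5×0 = 5; y[1] = 2 + 0.5×0 = 2; y[2] = 4 + 0.5×5 = 6.5; y[3] = 3 + 0.5×2 = 4.0; y[4] = 0 + 0.5×4 = 2.0; y[5] = 0 + 0.5×3 = 1.5. So y = [5, 2, 6.5, 4.0, 2.0, 1.5]

[5, 2, 6.5, 4.0, 2.0, 1.5]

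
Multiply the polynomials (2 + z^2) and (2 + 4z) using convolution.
Ascending coefficients: a = [2, 0, 1], b = [2, 4]. c[0] = 2×2 = 4; c[1] = 2×4 + 0×2 = 8; c[2] = 0×4 + 1×2 = 2; c[3] = 1×4 = 4. Result coefficients: [4, 8, 2, 4] → 4 + 8z + 2z^2 + 4z^3

4 + 8z + 2z^2 + 4z^3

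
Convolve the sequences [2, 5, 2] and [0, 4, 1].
y[0] = 2×0 = 0; y[1] = 2×4 + 5×0 = 8; y[2] = 2×1 + 5×4 + 2×0 = 22; y[3] = 5×1 + 2×4 = 13; y[4] = 2×1 = 2

[0, 8, 22, 13, 2]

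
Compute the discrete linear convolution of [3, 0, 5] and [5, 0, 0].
y[0] = 3×5 = 15; y[1] = 3×0 + 0×5 = 0; y[2] = 3×0 + 0×0 + 5×5 = 25; y[3] = 0×0 + 5×0 = 0; y[4] = 5×0 = 0

[15, 0, 25, 0, 0]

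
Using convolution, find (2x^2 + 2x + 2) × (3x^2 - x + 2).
Ascending coefficients: a = [2, 2, 2], b = [2, -1, 3]. c[0] = 2×2 = 4; c[1] = 2×-1 + 2×2 = 2; c[2] = 2×3 + 2×-1 + 2×2 = 8; c[3] = 2×3 + 2×-1 = 4; c[4] = 2×3 = 6. Result coefficients: [4, 2, 8, 4, 6] → 6x^4 + 4x^3 + 8x^2 + 2x + 4

6x^4 + 4x^3 + 8x^2 + 2x + 4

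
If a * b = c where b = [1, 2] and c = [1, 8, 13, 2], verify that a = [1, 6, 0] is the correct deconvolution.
Forward-compute [1, 6, 0] * [1, 2]: c[0] = 1×1 = 1; c[1] = 1×2 + 6×1 = 8; c[2] = 6×2 + 0×1 = 12; c[3] = 0×2 = 0 → [1, 8, 12, 0]. Does not match given c = [1, 8, 13, 2].

Not verified. [1, 6, 0] * [1, 2] = [1, 8, 12, 0], which differs from [1, 8, 13, 2] at index 2.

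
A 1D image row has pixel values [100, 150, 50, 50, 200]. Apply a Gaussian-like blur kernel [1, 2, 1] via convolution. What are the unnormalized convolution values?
Convolve image row [100, 150, 50, 50, 200] with kernel [1, 2, 1]: y[0] = 100×1 = 100; y[1] = 100×2 + 150×1 = 350; y[2] = 100×1 + 150×2 + 50×1 = 450; y[3] = 150×1 + 50×2 + 50×1 = 300; y[4] = 50×1 + 50×2 + 200×1 = 350; y[5] = 50×1 + 200×2 = 450; y[6] = 200×1 = 200 → [100, 350, 450, 300, 350, 450, 200]. Normalization factor = sum(kernel) = 4.

[100, 350, 450, 300, 350, 450, 200]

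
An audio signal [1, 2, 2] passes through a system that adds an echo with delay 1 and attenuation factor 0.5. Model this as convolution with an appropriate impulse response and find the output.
Direct-path + delayed-attenuated-path model → impulse response h = [1, 0.5] (1 at lag 0, 0.5 at lag 1). Output y[n] = x[n] + 0.5·x[n - 1] (with x[n] = 0 outside 0..2): y[0] = 1 + 0.5×0 = 1; y[1] = 2 + 0.5×1 = 2.5; y[2] = 2 + 0.5×2 = 3.0; y[3] = 0 + 0.5×2 = 1.0. So y = [1, 2.5, 3.0, 1.0]

[1, 2.5, 3.0, 1.0]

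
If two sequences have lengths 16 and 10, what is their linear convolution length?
Linear/full convolution length: m + n - 1 = 16 + 10 - 1 = 25

25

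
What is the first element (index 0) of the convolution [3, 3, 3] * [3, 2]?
Use y[k] = Σ_i a[i]·b[k-i] at k=0. y[0] = 3×3 = 9

9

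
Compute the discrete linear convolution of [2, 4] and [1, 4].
y[0] = 2×1 = 2; y[1] = 2×4 + 4×1 = 12; y[2] = 4×4 = 16

[2, 12, 16]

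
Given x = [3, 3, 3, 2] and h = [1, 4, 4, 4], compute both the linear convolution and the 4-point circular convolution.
Linear: y_lin[0] = 3×1 = 3; y_lin[1] = 3×4 + 3×1 = 15; y_lin[2] = 3×4 + 3×4 + 3×1 = 27; y_lin[3] = 3×4 + 3×4 + 3×4 + 2×1 = 38; y_lin[4] = 3×4 + 3×4 + 2×4 = 32; y_lin[5] = 3×4 + 2×4 = 20; y_lin[6] = 2×4 = 8 → [3, 15, 27, 38, 32, 20, 8]. Circular (length 4): y[0] = 3×1 + 3×4 + 3×4 + 2×4 = 35; y[1] = 3×4 + 3×1 + 3×4 + 2×4 = 35; y[2] = 3×4 + 3×4 + 3×1 + 2×4 = 35; y[3] = 3×4 + 3×4 + 3×4 + 2×1 = 38 → [35, 35, 35, 38]

Linear: [3, 15, 27, 38, 32, 20, 8], Circular: [35, 35, 35, 38]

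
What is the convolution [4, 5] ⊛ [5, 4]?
y[0] = 4×5 = 20; y[1] = 4×4 + 5×5 = 41; y[2] = 5×4 = 20

[20, 41, 20]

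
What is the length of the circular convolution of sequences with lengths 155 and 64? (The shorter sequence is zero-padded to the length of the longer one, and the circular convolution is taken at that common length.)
Circular convolution (zero-padding the shorter input) has length max(m, n) = max(155, 64) = 155

155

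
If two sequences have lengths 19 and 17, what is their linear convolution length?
Linear/full convolution length: m + n - 1 = 19 + 17 - 1 = 35

35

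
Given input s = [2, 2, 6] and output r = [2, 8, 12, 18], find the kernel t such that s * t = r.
Output length 4 = len(s) + len(t) - 1 ⇒ len(t) = 2. Solve t forward using t[k] = (r[k] - Σ_{i≥1} s[i]·t[k-i]) / s[0]: t[0] = r[0] / s[0] = 2 / 2 = 1; t[1] = (r[1] - 2×1) / s[0] = (8 - 2×1) / 2 = 3. So t = [1, 3]. Forward-check [2, 2, 6] * [1, 3]: r[0] = 2×1 = 2; r[1] = 2×3 + 2×1 = 8; r[2] = 2×3 + 6×1 = 12; r[3] = 6×3 = 18 → [2, 8, 12, 18] ✓

[1, 3]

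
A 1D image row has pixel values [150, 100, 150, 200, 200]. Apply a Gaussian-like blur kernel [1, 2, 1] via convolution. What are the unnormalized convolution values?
Convolve image row [150, 100, 150, 200, 200] with kernel [1, 2, 1]: y[0] = 150×1 = 150; y[1] = 150×2 + 100×1 = 400; y[2] = 150×1 + 100×2 + 150×1 = 500; y[3] = 100×1 + 150×2 + 200×1 = 600; y[4] = 150×1 + 200×2 + 200×1 = 750; y[5] = 200×1 + 200×2 = 600; y[6] = 200×1 = 200 → [150, 400, 500, 600, 750, 600, 200]. Normalization factor = sum(kernel) = 4.

[150, 400, 500, 600, 750, 600, 200]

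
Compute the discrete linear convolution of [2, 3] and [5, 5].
y[0] = 2×5 = 10; y[1] = 2×5 + 3×5 = 25; y[2] = 3×5 = 15

[10, 25, 15]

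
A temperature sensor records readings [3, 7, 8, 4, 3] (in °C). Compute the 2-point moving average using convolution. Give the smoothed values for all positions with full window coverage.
2-point moving average kernel = [1, 1]. Apply in 'valid' mode (full window coverage): avg[0] = (3 + 7) / 2 = 5.0; avg[1] = (7 + 8) / 2 = 7.5; avg[2] = (8 + 4) / 2 = 6.0; avg[3] = (4 + 3) / 2 = 3.5. Smoothed values: [5.0, 7.5, 6.0, 3.5]

[5.0, 7.5, 6.0, 3.5]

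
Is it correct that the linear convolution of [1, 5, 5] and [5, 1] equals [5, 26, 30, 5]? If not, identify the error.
Recompute linear convolution of [1, 5, 5] and [5, 1]: y[0] = 1×5 = 5; y[1] = 1×1 + 5×5 = 26; y[2] = 5×1 + 5×5 = 30; y[3] = 5×1 = 5 → [5, 26, 30, 5]. Given [5, 26, 30, 5] matches, so answer: Yes

Yes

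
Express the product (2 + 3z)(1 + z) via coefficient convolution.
Ascending coefficients: a = [2, 3], b = [1, 1]. c[0] = 2×1 = 2; c[1] = 2×1 + 3×1 = 5; c[2] = 3×1 = 3. Result coefficients: [2, 5, 3] → 2 + 5z + 3z^2

2 + 5z + 3z^2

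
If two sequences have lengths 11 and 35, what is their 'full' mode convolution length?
Linear/full convolution length: m + n - 1 = 11 + 35 - 1 = 45

45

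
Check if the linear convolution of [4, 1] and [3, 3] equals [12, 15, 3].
Recompute linear convolution of [4, 1] and [3, 3]: y[0] = 4×3 = 12; y[1] = 4×3 + 1×3 = 15; y[2] = 1×3 = 3 → [12, 15, 3]. Given [12, 15, 3] matches, so answer: Yes

Yes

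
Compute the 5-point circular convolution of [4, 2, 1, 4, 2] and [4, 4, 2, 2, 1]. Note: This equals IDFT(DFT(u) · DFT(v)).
Either evaluate y[k] = Σ_j u[j]·v[(k-j) mod 5] directly, or use IDFT(DFT(u) · DFT(v)). y[0] = 4×4 + 2×1 + 1×2 + 4×2 + 2×4 = 36; y[1] = 4×4 + 2×4 + 1×1 + 4×2 + 2×2 = 37; y[2] = 4×2 + 2×4 + 1×4 + 4×1 + 2×2 = 28; y[3] = 4×2 + 2×2 + 1×4 + 4×4 + 2×1 = 34; y[4] = 4×1 + 2×2 + 1×2 + 4×4 + 2×4 = 34. Result: [36, 37, 28, 34, 34]

[36, 37, 28, 34, 34]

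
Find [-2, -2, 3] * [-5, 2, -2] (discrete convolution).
y[0] = -2×-5 = 10; y[1] = -2×2 + -2×-5 = 6; y[2] = -2×-2 + -2×2 + 3×-5 = -15; y[3] = -2×-2 + 3×2 = 10; y[4] = 3×-2 = -6

[10, 6, -15, 10, -6]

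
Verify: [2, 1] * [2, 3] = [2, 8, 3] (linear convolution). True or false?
Recompute linear convolution of [2, 1] and [2, 3]: y[0] = 2×2 = 4; y[1] = 2×3 + 1×2 = 8; y[2] = 1×3 = 3 → [4, 8, 3]. Compare to given [2, 8, 3]: they differ at index 0: given 2, correct 4, so answer: No

No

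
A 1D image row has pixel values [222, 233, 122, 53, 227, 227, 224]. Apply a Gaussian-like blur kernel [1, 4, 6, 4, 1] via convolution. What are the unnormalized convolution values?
Convolve image row [222, 233, 122, 53, 227, 227, 224] with kernel [1, 4, 6, 4, 1]: y[0] = 222×1 = 222; y[1] = 222×4 + 233×1 = 1121; y[2] = 222×6 + 233×4 + 122×1 = 2386; y[3] = 222×4 + 233×6 + 122×4 + 53×1 = 2827; y[4] = 222×1 + 233×4 + 122×6 + 53×4 + 227×1 = 2325; y[5] = 233×1 + 122×4 + 53×6 + 227×4 + 227×1 = 2174; y[6] = 122×1 + 53×4 + 227×6 + 227×4 + 224×1 = 2828; y[7] = 53×1 + 227×4 + 227×6 + 224×4 = 3219; y[8] = 227×1 + 227×4 + 224×6 = 2479; y[9] = 227×1 + 224×4 = 1123; y[10] = 224×1 = 224 → [222, 1121, 2386, 2827, 2325, 2174, 2828, 3219, 2479, 1123, 224]. Normalization factor = sum(kernel) = 16.

[222, 1121, 2386, 2827, 2325, 2174, 2828, 3219, 2479, 1123, 224]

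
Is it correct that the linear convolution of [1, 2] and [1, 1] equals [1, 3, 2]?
Recompute linear convolution of [1, 2] and [1, 1]: y[0] = 1×1 = 1; y[1] = 1×1 + 2×1 = 3; y[2] = 2×1 = 2 → [1, 3, 2]. Given [1, 3, 2] matches, so answer: Yes

Yes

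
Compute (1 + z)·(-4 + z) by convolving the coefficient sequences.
Ascending coefficients: a = [1, 1], b = [-4, 1]. c[0] = 1×-4 = -4; c[1] = 1×1 + 1×-4 = -3; c[2] = 1×1 = 1. Result coefficients: [-4, -3, 1] → -4 - 3z + z^2

-4 - 3z + z^2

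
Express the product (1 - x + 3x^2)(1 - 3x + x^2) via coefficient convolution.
Ascending coefficients: a = [1, -1, 3], b = [1, -3, 1]. c[0] = 1×1 = 1; c[1] = 1×-3 + -1×1 = -4; c[2] = 1×1 + -1×-3 + 3×1 = 7; c[3] = -1×1 + 3×-3 = -10; c[4] = 3×1 = 3. Result coefficients: [1, -4, 7, -10, 3] → 1 - 4x + 7x^2 - 10x^3 + 3x^4

1 - 4x + 7x^2 - 10x^3 + 3x^4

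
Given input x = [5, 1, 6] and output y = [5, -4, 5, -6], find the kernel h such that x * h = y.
Output length 4 = len(x) + len(h) - 1 ⇒ len(h) = 2. Solve h forward using h[k] = (y[k] - Σ_{i≥1} x[i]·h[k-i]) / x[0]: h[0] = y[0] / x[0] = 5 / 5 = 1; h[1] = (y[1] - 1×1) / x[0] = (-4 - 1×1) / 5 = -1. So h = [1, -1]. Forward-check [5, 1, 6] * [1, -1]: y[0] = 5×1 = 5; y[1] = 5×-1 + 1×1 = -4; y[2] = 1×-1 + 6×1 = 5; y[3] = 6×-1 = -6 → [5, -4, 5, -6] ✓

[1, -1]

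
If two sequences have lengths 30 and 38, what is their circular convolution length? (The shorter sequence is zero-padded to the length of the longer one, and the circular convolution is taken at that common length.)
Circular convolution (zero-padding the shorter input) has length max(m, n) = max(30, 38) = 38

38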